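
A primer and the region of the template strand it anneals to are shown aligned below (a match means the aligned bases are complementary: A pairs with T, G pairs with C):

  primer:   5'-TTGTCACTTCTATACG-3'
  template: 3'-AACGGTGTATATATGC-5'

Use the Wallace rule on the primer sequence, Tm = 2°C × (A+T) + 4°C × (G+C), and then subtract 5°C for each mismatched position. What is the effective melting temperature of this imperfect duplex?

Primer base counts: A=3, T=7, G=2, C=4 → A+T=10, G+C=6
Perfect-match Tm = 2(10) + 4(6) = 20 + 24 = 44°C
Mismatches (positions where the bases are not complementary): 3 (at positions 4, 8, 10)
Effective Tm = 44 − 3×5 = 44 − 15 = 29°C

29°C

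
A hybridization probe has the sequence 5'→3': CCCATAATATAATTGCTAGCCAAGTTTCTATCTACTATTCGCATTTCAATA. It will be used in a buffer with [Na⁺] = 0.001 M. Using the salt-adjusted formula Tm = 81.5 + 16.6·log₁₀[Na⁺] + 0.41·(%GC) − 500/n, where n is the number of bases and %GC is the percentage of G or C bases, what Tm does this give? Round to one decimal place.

34.8°C

Length n = 51. Base counts: T=19, C=12, A=16, G=4
G+C = 16, so %GC = 16/51 × 100 = 31.373%
Salt term: 16.6 × (-3) = -49.8
GC term: 0.41 × 31.373 = 12.863; length term: −500/51 = −9.804
Tm = 81.5 + (-49.8) + 12.863 − 9.804 = 34.759 → 34.8°C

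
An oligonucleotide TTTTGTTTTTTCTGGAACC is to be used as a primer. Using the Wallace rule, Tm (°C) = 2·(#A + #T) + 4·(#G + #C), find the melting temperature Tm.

Scanning the sequence gives T=11, A=2, C=3, G=3.
A+T = 13, G+C = 6
Tm = 2×13 + 4×6 = 50°C

50°C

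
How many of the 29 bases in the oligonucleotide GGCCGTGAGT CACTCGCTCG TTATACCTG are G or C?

Base counts: T=8, A=4, G=8, C=9
Total G or C: 8 + 9 = 17

17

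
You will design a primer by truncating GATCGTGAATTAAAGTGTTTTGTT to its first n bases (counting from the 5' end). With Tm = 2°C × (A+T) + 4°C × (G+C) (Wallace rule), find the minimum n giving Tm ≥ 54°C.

n = 21

First 20 bases: GATCGTGAATTAAAGTGTTT → Tm = 52°C (< 54°C)
First 21 bases: GATCGTGAATTAAAGTGTTTT → Tm = 54°C (≥ 54°C)
Each additional base adds 2°C (A/T) or 4°C (G/C), so Tm is non-decreasing in n; n = 21 is the first length to reach 54°C.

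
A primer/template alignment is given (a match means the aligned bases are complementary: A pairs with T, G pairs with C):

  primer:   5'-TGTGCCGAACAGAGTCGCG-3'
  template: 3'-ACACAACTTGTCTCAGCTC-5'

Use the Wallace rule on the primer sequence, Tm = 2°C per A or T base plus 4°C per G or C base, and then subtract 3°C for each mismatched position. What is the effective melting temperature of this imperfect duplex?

53°C

Primer base counts: A=4, T=3, G=7, C=5 → A+T=7, G+C=12
Perfect-match Tm = 2(7) + 4(12) = 14 + 48 = 62°C
Mismatches (positions where the bases are not complementary): 3 (at positions 5, 6, 18)
Effective Tm = 62 − 3×3 = 62 − 9 = 53°C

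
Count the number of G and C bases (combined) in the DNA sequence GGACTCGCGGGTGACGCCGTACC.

Base counts: A=3, G=9, T=3, C=8
Total G or C: 9 + 8 = 17

17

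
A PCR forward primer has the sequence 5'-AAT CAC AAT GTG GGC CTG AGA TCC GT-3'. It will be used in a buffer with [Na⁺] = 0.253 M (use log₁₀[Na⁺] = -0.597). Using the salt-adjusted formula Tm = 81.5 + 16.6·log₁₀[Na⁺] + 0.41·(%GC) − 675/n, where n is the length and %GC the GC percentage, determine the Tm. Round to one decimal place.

Length n = 26. Counting bases: T=6, C=6, A=7, G=7
G+C = 13, so %GC = 13/26 × 100 = 50%
Salt term: 16.6 × (-0.597) = -9.91
GC term: 0.41 × 50 = 20.5; length term: −675/26 = −25.962
Tm = 81.5 + (-9.91) + 20.5 − 25.962 = 66.128 → 66.1°C

66.1°C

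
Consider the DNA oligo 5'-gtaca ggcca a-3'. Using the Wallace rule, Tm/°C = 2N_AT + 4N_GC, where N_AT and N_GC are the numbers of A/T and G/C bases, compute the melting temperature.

34°C

Counting bases: G=3, C=3, A=4, T=1
A+T = 5, G+C = 6
Tm = 2×5 + 4×6 = 34°C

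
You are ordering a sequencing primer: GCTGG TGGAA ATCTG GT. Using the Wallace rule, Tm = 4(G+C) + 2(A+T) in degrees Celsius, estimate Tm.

Scanning the sequence gives T=5, G=7, C=2, A=3.
AT pairs contribute 8, GC pairs contribute 9.
Tm = 2(8) + 4(9) = 16 + 36 = 52°C

52°C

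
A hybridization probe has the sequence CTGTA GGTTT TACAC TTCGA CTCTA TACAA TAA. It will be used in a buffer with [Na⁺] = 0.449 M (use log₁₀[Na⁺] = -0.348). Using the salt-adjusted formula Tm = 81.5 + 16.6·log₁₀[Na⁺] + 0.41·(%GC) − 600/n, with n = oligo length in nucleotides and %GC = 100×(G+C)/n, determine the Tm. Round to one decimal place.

71.2°C

Length n = 33. C=7, A=10, T=12, G=4
G+C = 11, so %GC = 11/33 × 100 = 33.333%
Salt term: 16.6 × (-0.348) = -5.777
GC term: 0.41 × 33.333 = 13.667; length term: −600/33 = −18.182
Tm = 81.5 + (-5.777) + 13.667 − 18.182 = 71.208 → 71.2°C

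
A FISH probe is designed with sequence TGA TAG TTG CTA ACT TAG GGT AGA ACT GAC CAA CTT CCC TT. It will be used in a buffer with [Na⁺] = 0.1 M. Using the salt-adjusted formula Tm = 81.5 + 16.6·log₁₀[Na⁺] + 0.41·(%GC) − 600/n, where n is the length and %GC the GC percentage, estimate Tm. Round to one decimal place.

Length n = 41. Base counts: G=8, T=13, A=11, C=9
G+C = 17, so %GC = 17/41 × 100 = 41.463%
Salt term: 16.6 × (-1) = -16.6
GC term: 0.41 × 41.463 = 17; length term: −600/41 = −14.634
Tm = 81.5 + (-16.6) + 17 − 14.634 = 67.266 → 67.3°C

67.3°C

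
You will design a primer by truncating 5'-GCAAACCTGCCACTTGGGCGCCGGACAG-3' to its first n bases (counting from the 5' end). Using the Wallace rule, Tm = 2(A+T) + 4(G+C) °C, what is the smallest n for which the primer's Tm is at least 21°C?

First 6 bases: GCAAAC → Tm = 18°C (< 21°C)
First 7 bases: GCAAACC → Tm = 22°C (≥ 21°C)
Each additional base adds 2°C (A/T) or 4°C (G/C), so Tm is non-decreasing in n; n = 7 is the first length to reach 21°C.

n = 7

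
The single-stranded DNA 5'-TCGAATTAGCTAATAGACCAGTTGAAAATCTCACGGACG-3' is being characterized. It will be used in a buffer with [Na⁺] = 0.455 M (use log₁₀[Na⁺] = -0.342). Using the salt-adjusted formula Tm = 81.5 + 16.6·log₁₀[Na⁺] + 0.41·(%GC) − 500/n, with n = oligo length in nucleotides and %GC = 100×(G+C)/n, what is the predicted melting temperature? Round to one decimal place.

79.8°C

Length n = 39. Base counts: C=8, G=8, T=9, A=14
G+C = 16, so %GC = 16/39 × 100 = 41.026%
Salt term: 16.6 × (-0.342) = -5.677
GC term: 0.41 × 41.026 = 16.821; length term: −500/39 = −12.821
Tm = 81.5 + (-5.677) + 16.821 − 12.821 = 79.823 → 79.8°C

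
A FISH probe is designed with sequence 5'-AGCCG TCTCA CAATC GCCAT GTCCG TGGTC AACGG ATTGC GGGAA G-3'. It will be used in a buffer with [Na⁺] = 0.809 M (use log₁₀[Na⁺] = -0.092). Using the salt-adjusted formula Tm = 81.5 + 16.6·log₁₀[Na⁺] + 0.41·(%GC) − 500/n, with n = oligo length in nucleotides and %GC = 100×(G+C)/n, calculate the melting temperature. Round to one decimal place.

93.2°C

Length n = 46. Base counts: A=10, G=14, C=13, T=9
G+C = 27, so %GC = 27/46 × 100 = 58.696%
Salt term: 16.6 × (-0.092) = -1.527
GC term: 0.41 × 58.696 = 24.065; length term: −500/46 = −10.87
Tm = 81.5 + (-1.527) + 24.065 − 10.87 = 93.168 → 93.2°C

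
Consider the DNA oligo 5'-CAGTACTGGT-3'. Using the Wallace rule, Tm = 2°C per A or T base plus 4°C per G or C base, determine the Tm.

Scanning the sequence gives C=2, T=3, A=2, G=3.
AT pairs contribute 5, GC pairs contribute 5.
Tm = 2(5) + 4(5) = 10 + 20 = 30°C

30°C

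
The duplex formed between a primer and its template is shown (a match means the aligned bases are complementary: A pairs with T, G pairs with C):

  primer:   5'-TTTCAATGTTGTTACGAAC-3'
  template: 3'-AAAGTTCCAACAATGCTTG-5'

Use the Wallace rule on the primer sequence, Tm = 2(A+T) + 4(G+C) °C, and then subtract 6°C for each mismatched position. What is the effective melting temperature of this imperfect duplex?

Primer base counts: A=5, T=8, G=3, C=3 → A+T=13, G+C=6
Perfect-match Tm = 2(13) + 4(6) = 26 + 24 = 50°C
Mismatches (positions where the bases are not complementary): 1 (at position 7)
Effective Tm = 50 − 1×6 = 50 − 6 = 44°C

44°C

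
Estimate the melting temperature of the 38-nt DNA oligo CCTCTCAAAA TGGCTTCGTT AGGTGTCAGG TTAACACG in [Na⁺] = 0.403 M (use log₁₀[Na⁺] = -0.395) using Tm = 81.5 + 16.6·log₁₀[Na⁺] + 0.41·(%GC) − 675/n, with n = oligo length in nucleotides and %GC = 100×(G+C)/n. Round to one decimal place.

76.6°C

Length n = 38. Base counts: G=9, A=9, T=11, C=9
G+C = 18, so %GC = 18/38 × 100 = 47.368%
Salt term: 16.6 × (-0.395) = -6.557
GC term: 0.41 × 47.368 = 19.421; length term: −675/38 = −17.763
Tm = 81.5 + (-6.557) + 19.421 − 17.763 = 76.601 → 76.6°C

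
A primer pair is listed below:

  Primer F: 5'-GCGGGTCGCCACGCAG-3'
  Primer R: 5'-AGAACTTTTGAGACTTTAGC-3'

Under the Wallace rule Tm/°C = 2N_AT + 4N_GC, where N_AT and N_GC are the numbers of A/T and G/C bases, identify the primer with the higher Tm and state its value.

Primer F, 58°C

Primer F: A+T=3, G+C=13 → Tm = 2(3)+4(13) = 58°C
Primer R: A+T=13, G+C=7 → Tm = 2(13)+4(7) = 54°C
58°C vs 54°C → primer F is higher.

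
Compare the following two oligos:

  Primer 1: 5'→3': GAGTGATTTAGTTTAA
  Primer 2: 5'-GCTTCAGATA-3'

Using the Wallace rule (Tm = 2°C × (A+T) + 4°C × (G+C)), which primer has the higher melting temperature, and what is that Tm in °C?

Primer 1, 40°C

Primer 1: A+T=12, G+C=4 → Tm = 2(12)+4(4) = 40°C
Primer 2: A+T=6, G+C=4 → Tm = 2(6)+4(4) = 28°C
40°C vs 28°C → primer 1 is higher.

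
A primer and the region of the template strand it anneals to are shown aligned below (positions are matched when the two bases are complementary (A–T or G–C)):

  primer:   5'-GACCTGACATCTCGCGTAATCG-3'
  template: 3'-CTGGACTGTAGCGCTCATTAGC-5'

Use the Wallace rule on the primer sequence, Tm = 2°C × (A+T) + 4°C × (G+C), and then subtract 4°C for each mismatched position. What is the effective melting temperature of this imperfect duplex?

60°C

Primer base counts: A=5, T=5, G=5, C=7 → A+T=10, G+C=12
Perfect-match Tm = 2(10) + 4(12) = 20 + 48 = 68°C
Mismatches (positions where the bases are not complementary): 2 (at positions 12, 15)
Effective Tm = 68 − 2×4 = 68 − 8 = 60°C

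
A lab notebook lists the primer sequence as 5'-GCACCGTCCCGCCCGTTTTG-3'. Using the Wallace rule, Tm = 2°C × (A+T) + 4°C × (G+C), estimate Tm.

68°C

Counting bases: C=9, A=1, G=5, T=5
So N_AT = 6 and N_GC = 14.
Tm = 4·14 + 2·6 = 56 + 12 = 68°C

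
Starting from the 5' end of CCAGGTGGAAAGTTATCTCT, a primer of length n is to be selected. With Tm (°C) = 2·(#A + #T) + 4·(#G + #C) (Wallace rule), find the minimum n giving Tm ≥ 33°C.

n = 11

First 10 bases: CCAGGTGGAA → Tm = 32°C (< 33°C)
First 11 bases: CCAGGTGGAAA → Tm = 34°C (≥ 33°C)
Each additional base adds 2°C (A/T) or 4°C (G/C), so Tm is non-decreasing in n; n = 11 is the first length to reach 33°C.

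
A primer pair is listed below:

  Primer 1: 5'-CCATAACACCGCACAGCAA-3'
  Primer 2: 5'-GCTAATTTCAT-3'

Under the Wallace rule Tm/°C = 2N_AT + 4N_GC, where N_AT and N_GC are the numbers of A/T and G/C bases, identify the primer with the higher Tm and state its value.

Primer 1, 58°C

Primer 1: A+T=9, G+C=10 → Tm = 2(9)+4(10) = 58°C
Primer 2: A+T=8, G+C=3 → Tm = 2(8)+4(3) = 28°C
58°C vs 28°C → primer 1 is higher.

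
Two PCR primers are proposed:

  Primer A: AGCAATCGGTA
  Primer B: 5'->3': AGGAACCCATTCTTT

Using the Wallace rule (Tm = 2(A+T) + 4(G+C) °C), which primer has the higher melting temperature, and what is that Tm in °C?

Primer B, 42°C

Primer A: A+T=6, G+C=5 → Tm = 2(6)+4(5) = 32°C
Primer B: A+T=9, G+C=6 → Tm = 2(9)+4(6) = 42°C
32°C vs 42°C → primer B is higher.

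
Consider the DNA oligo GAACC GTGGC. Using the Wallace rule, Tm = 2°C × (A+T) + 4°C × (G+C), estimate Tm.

A=2, C=3, G=4, T=1
So N_AT = 3 and N_GC = 7.
Tm = 4·7 + 2·3 = 28 + 6 = 34°C

34°C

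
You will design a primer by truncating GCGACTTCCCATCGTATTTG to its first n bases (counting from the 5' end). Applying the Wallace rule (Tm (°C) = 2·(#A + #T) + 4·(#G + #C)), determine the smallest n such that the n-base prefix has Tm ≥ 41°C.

First 12 bases: GCGACTTCCCAT → Tm = 38°C (< 41°C)
First 13 bases: GCGACTTCCCATC → Tm = 42°C (≥ 41°C)
Since every base adds ≥2°C, Tm only increases with n, so the threshold is first crossed at n = 13.

n = 13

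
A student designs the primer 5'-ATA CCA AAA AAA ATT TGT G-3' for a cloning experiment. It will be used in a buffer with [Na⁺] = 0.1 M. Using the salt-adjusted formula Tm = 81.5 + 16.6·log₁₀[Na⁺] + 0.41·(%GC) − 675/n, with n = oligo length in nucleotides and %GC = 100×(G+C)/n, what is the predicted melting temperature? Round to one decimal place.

38.0°C

Length n = 19. Scanning the sequence gives T=5, C=2, G=2, A=10.
G+C = 4, so %GC = 4/19 × 100 = 21.053%
Salt term: 16.6 × (-1) = -16.6
GC term: 0.41 × 21.053 = 8.632; length term: −675/19 = −35.526
Tm = 81.5 + (-16.6) + 8.632 − 35.526 = 38.006 → 38.0°C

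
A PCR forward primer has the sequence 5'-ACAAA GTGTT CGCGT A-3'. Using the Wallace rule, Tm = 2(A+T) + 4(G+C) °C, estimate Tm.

Base counts: A=5, G=4, T=4, C=3
AT pairs contribute 9, GC pairs contribute 7.
Tm = 2×9 + 4×7 = 46°C

46°C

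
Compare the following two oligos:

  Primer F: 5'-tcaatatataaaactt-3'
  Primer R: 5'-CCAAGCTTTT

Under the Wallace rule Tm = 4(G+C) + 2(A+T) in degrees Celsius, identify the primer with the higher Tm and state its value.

Primer F, 36°C

Primer F: A+T=14, G+C=2 → Tm = 2(14)+4(2) = 36°C
Primer R: A+T=6, G+C=4 → Tm = 2(6)+4(4) = 28°C
36°C vs 28°C → primer F is higher.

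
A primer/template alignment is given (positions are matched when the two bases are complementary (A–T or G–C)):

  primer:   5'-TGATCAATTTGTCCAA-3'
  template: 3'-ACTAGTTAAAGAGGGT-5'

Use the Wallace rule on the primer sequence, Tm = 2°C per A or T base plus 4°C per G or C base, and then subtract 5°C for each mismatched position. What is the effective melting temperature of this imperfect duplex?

32°C

Primer base counts: A=5, T=6, G=2, C=3 → A+T=11, G+C=5
Perfect-match Tm = 2(11) + 4(5) = 22 + 20 = 42°C
Mismatches (positions where the bases are not complementary): 2 (at positions 11, 15)
Effective Tm = 42 − 2×5 = 42 − 10 = 32°C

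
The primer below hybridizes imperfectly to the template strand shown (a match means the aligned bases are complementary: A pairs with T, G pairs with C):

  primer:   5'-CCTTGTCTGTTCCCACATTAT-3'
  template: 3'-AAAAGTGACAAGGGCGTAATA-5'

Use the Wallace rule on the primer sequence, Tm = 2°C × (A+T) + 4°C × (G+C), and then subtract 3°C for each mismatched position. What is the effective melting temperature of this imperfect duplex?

Primer base counts: A=3, T=9, G=2, C=7 → A+T=12, G+C=9
Perfect-match Tm = 2(12) + 4(9) = 24 + 36 = 60°C
Mismatches (positions where the bases are not complementary): 5 (at positions 1, 2, 5, 6, 15)
Effective Tm = 60 − 5×3 = 60 − 15 = 45°C

45°C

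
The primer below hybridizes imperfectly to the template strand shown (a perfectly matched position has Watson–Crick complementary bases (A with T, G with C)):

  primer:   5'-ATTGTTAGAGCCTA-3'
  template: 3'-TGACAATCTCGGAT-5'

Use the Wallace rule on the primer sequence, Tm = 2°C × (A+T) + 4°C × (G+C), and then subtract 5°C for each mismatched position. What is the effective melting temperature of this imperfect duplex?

Primer base counts: A=4, T=5, G=3, C=2 → A+T=9, G+C=5
Perfect-match Tm = 2(9) + 4(5) = 18 + 20 = 38°C
Mismatches (positions where the bases are not complementary): 1 (at position 2)
Effective Tm = 38 − 1×5 = 38 − 5 = 33°C

33°C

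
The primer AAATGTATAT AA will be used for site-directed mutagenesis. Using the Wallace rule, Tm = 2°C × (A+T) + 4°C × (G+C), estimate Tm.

Counting bases: C=0, T=4, A=7, G=1
A+T = 11, G+C = 1
Tm = 2(11) + 4(1) = 22 + 4 = 26°C

26°C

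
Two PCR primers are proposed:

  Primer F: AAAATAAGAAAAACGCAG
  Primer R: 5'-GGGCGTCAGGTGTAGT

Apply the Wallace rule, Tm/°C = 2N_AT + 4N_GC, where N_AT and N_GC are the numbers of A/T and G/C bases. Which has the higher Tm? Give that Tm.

Primer R, 52°C

Primer F: A+T=13, G+C=5 → Tm = 2(13)+4(5) = 46°C
Primer R: A+T=6, G+C=10 → Tm = 2(6)+4(10) = 52°C
46°C vs 52°C → primer R is higher.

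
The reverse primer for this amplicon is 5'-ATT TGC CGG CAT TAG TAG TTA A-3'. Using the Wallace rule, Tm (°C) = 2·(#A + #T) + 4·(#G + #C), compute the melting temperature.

A=6, C=3, T=8, G=5
So N_AT = 14 and N_GC = 8.
Tm = 4·8 + 2·14 = 32 + 28 = 60°C

60°C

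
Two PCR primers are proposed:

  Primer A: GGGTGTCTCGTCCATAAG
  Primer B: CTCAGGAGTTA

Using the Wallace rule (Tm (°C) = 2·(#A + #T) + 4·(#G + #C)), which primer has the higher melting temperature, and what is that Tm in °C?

Primer A, 56°C

Primer A: A+T=8, G+C=10 → Tm = 2(8)+4(10) = 56°C
Primer B: A+T=6, G+C=5 → Tm = 2(6)+4(5) = 32°C
56°C vs 32°C → primer A is higher.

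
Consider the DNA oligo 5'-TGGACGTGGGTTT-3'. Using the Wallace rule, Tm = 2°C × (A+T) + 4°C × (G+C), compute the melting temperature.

40°C

G=6, C=1, A=1, T=5
A+T = 6, G+C = 7
Tm = 2(6) + 4(7) = 12 + 28 = 40°C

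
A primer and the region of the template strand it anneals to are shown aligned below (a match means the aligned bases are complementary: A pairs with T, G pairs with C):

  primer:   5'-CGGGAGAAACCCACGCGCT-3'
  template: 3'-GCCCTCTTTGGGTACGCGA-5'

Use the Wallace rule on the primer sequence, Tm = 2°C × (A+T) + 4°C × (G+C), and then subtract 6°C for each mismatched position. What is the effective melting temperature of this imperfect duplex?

58°C

Primer base counts: A=5, T=1, G=6, C=7 → A+T=6, G+C=13
Perfect-match Tm = 2(6) + 4(13) = 12 + 52 = 64°C
Mismatches (positions where the bases are not complementary): 1 (at position 14)
Effective Tm = 64 − 1×6 = 64 − 6 = 58°C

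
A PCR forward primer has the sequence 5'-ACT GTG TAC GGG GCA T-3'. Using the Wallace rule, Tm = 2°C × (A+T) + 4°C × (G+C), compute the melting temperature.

Counting bases: A=3, T=4, C=3, G=6
AT pairs contribute 7, GC pairs contribute 9.
Tm = 4·9 + 2·7 = 36 + 14 = 50°C

50°C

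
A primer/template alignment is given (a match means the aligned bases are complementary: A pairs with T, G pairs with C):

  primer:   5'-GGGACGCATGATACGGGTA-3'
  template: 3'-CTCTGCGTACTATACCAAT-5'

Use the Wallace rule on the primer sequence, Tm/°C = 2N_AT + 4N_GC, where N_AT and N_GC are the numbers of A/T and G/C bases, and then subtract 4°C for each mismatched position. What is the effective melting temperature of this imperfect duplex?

48°C

Primer base counts: A=5, T=3, G=8, C=3 → A+T=8, G+C=11
Perfect-match Tm = 2(8) + 4(11) = 16 + 44 = 60°C
Mismatches (positions where the bases are not complementary): 3 (at positions 2, 14, 17)
Effective Tm = 60 − 3×4 = 60 − 12 = 48°C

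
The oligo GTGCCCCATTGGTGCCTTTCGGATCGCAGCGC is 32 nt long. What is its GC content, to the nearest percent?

66%

Scanning the sequence gives A=3, C=11, G=10, T=8.
G+C = 10 + 11 = 21 out of 32 bases
%GC = 21/32 × 100 = 65.62% ≈ 66%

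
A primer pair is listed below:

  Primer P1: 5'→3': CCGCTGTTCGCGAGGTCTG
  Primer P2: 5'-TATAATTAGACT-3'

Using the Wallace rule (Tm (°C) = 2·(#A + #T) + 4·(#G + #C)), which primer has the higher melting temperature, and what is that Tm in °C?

Primer P1, 64°C

Primer P1: A+T=6, G+C=13 → Tm = 2(6)+4(13) = 64°C
Primer P2: A+T=10, G+C=2 → Tm = 2(10)+4(2) = 28°C
64°C vs 28°C → primer P1 is higher.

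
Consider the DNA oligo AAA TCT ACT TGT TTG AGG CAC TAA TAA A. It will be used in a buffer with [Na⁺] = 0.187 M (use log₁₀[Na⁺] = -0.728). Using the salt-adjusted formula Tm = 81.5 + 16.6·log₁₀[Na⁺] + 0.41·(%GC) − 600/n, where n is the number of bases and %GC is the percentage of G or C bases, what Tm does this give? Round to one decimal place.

59.7°C

Length n = 28. Base counts: G=4, A=11, C=4, T=9
G+C = 8, so %GC = 8/28 × 100 = 28.571%
Salt term: 16.6 × (-0.728) = -12.085
GC term: 0.41 × 28.571 = 11.714; length term: −600/28 = −21.429
Tm = 81.5 + (-12.085) + 11.714 − 21.429 = 59.7 → 59.7°C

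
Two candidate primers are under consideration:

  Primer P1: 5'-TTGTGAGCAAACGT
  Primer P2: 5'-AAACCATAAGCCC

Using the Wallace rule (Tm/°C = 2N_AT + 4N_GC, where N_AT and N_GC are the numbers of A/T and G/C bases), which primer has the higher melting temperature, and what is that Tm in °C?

Primer P1, 40°C

Primer P1: A+T=8, G+C=6 → Tm = 2(8)+4(6) = 40°C
Primer P2: A+T=7, G+C=6 → Tm = 2(7)+4(6) = 38°C
40°C vs 38°C → primer P1 is higher.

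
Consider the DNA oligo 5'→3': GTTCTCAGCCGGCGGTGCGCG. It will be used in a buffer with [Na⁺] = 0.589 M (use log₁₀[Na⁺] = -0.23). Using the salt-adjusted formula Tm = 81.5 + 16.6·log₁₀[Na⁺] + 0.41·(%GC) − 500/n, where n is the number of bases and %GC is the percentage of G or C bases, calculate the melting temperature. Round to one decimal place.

Length n = 21. Scanning the sequence gives G=9, C=7, T=4, A=1.
G+C = 16, so %GC = 16/21 × 100 = 76.19%
Salt term: 16.6 × (-0.23) = -3.818
GC term: 0.41 × 76.19 = 31.238; length term: −500/21 = −23.81
Tm = 81.5 + (-3.818) + 31.238 − 23.81 = 85.11 → 85.1°C

85.1°C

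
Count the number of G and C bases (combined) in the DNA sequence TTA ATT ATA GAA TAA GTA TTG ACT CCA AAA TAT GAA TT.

Base counts: C=3, T=14, A=17, G=4
Total G or C: 4 + 3 = 7

7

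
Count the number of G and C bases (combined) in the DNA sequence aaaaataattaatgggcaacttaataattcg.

7

Scanning the sequence gives T=9, G=4, A=15, C=3.
G+C = 4 + 3 = 7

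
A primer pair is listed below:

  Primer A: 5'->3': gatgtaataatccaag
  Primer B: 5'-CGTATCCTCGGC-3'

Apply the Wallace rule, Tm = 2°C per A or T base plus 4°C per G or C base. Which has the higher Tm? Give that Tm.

Primer A, 42°C

Primer A: A+T=11, G+C=5 → Tm = 2(11)+4(5) = 42°C
Primer B: A+T=4, G+C=8 → Tm = 2(4)+4(8) = 40°C
42°C vs 40°C → primer A is higher.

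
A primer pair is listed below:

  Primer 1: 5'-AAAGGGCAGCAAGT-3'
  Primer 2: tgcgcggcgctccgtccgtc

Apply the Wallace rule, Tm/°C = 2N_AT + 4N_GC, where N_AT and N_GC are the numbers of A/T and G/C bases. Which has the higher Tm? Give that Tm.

Primer 2, 72°C

Primer 1: A+T=7, G+C=7 → Tm = 2(7)+4(7) = 42°C
Primer 2: A+T=4, G+C=16 → Tm = 2(4)+4(16) = 72°C
42°C vs 72°C → primer 2 is higher.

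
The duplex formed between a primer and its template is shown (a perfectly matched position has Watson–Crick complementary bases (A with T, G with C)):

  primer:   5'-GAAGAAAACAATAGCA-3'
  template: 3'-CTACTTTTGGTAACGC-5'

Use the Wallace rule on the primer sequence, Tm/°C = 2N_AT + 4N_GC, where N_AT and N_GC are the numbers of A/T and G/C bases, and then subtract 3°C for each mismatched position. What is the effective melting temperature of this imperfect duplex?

Primer base counts: A=10, T=1, G=3, C=2 → A+T=11, G+C=5
Perfect-match Tm = 2(11) + 4(5) = 22 + 20 = 42°C
Mismatches (positions where the bases are not complementary): 4 (at positions 3, 10, 13, 16)
Effective Tm = 42 − 4×3 = 42 − 12 = 30°C

30°C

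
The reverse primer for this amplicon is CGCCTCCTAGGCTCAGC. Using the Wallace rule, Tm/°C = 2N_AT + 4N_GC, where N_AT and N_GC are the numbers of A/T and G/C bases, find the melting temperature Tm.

58°C

Base counts: C=8, T=3, A=2, G=4
AT pairs contribute 5, GC pairs contribute 12.
Tm = 2(5) + 4(12) = 10 + 48 = 58°C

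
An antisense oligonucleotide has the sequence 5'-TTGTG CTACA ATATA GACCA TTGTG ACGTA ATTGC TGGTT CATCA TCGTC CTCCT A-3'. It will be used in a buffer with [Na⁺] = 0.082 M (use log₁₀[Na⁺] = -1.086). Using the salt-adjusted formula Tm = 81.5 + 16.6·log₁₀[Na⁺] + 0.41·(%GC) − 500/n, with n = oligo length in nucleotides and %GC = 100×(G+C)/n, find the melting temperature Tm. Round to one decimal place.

Length n = 56. Base counts: C=13, T=20, G=10, A=13
G+C = 23, so %GC = 23/56 × 100 = 41.071%
Salt term: 16.6 × (-1.086) = -18.028
GC term: 0.41 × 41.071 = 16.839; length term: −500/56 = −8.929
Tm = 81.5 + (-18.028) + 16.839 − 8.929 = 71.382 → 71.4°C

71.4°C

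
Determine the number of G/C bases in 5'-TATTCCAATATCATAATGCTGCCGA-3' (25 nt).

Base counts: G=3, T=8, C=6, A=8
G+C = 3 + 6 = 9

9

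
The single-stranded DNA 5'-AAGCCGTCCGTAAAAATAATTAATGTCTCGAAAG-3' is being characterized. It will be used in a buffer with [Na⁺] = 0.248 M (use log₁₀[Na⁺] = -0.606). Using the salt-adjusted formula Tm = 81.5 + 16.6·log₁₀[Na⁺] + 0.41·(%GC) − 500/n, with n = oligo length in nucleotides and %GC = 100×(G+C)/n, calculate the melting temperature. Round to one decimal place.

Length n = 34. T=8, G=6, A=14, C=6
G+C = 12, so %GC = 12/34 × 100 = 35.294%
Salt term: 16.6 × (-0.606) = -10.06
GC term: 0.41 × 35.294 = 14.471; length term: −500/34 = −14.706
Tm = 81.5 + (-10.06) + 14.471 − 14.706 = 71.205 → 71.2°C

71.2°C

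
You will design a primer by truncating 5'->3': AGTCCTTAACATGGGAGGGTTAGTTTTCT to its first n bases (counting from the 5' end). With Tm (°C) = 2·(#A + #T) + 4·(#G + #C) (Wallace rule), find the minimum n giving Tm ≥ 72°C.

First 24 bases: AGTCCTTAACATGGGAGGGTTAGT → Tm = 70°C (< 72°C)
First 25 bases: AGTCCTTAACATGGGAGGGTTAGTT → Tm = 72°C (≥ 72°C)
Since every base adds ≥2°C, Tm only increases with n, so the threshold is first crossed at n = 25.

n = 25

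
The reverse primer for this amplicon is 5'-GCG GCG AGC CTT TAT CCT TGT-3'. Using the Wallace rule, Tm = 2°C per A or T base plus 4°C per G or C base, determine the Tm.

Base counts: A=2, G=6, T=7, C=6
A+T = 9, G+C = 12
Tm = 2(9) + 4(12) = 18 + 48 = 66°C

66°C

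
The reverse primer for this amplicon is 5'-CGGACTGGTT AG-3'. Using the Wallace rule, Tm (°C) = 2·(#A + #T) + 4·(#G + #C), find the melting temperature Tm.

38°C

Base counts: A=2, T=3, C=2, G=5
A+T = 5, G+C = 7
Tm = 4·7 + 2·5 = 28 + 10 = 38°C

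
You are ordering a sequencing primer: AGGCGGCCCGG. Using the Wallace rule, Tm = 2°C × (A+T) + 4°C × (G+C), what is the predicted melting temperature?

Counting bases: A=1, G=6, C=4, T=0
A+T = 1, G+C = 10
Tm = 2×1 + 4×10 = 42°C

42°C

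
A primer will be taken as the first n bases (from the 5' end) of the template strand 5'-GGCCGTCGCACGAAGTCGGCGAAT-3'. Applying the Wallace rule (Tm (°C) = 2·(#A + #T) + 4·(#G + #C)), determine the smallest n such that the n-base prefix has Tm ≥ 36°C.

n = 10

First 9 bases: GGCCGTCGC → Tm = 34°C (< 36°C)
First 10 bases: GGCCGTCGCA → Tm = 36°C (≥ 36°C)
Each additional base adds 2°C (A/T) or 4°C (G/C), so Tm is non-decreasing in n; n = 10 is the first length to reach 36°C.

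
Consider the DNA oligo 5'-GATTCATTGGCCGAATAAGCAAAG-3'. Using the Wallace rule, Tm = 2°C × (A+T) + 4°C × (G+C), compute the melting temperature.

68°C

Scanning the sequence gives G=6, C=4, T=5, A=9.
A+T = 14, G+C = 10
Tm = 4·10 + 2·14 = 40 + 28 = 68°C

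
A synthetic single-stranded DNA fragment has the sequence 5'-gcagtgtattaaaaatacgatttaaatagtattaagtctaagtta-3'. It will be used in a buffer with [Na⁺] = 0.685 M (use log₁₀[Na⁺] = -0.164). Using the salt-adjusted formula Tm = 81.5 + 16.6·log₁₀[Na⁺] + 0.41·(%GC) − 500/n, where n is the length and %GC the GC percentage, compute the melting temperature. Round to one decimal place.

Length n = 45. Scanning the sequence gives T=16, A=19, G=7, C=3.
G+C = 10, so %GC = 10/45 × 100 = 22.222%
Salt term: 16.6 × (-0.164) = -2.722
GC term: 0.41 × 22.222 = 9.111; length term: −500/45 = −11.111
Tm = 81.5 + (-2.722) + 9.111 − 11.111 = 76.778 → 76.8°C

76.8°C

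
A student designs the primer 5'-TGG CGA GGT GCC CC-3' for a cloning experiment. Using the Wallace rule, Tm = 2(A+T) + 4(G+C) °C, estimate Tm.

50°C

Counting bases: C=5, G=6, A=1, T=2
So N_AT = 3 and N_GC = 11.
Tm = 4·11 + 2·3 = 44 + 6 = 50°C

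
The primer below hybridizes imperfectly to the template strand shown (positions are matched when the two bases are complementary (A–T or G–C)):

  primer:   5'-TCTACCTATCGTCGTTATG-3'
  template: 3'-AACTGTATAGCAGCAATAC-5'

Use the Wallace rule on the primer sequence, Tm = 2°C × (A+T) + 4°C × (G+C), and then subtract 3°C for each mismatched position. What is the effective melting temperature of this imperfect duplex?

45°C

Primer base counts: A=3, T=8, G=3, C=5 → A+T=11, G+C=8
Perfect-match Tm = 2(11) + 4(8) = 22 + 32 = 54°C
Mismatches (positions where the bases are not complementary): 3 (at positions 2, 3, 6)
Effective Tm = 54 − 3×3 = 54 − 9 = 45°C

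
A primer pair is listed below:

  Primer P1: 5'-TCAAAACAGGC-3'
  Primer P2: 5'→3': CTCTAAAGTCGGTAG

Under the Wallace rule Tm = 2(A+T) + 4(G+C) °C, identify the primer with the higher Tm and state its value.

Primer P2, 44°C

Primer P1: A+T=6, G+C=5 → Tm = 2(6)+4(5) = 32°C
Primer P2: A+T=8, G+C=7 → Tm = 2(8)+4(7) = 44°C
32°C vs 44°C → primer P2 is higher.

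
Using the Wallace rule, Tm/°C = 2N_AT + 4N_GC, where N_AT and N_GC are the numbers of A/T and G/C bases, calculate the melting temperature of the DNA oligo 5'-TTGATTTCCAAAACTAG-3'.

44°C

Scanning the sequence gives C=3, T=6, G=2, A=6.
AT pairs contribute 12, GC pairs contribute 5.
Tm = 4·5 + 2·12 = 20 + 24 = 44°C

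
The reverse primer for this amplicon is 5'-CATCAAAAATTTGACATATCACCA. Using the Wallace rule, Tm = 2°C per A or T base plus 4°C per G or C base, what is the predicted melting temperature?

62°C

C=6, T=6, A=11, G=1
A+T = 17, G+C = 7
Tm = 2×17 + 4×7 = 62°C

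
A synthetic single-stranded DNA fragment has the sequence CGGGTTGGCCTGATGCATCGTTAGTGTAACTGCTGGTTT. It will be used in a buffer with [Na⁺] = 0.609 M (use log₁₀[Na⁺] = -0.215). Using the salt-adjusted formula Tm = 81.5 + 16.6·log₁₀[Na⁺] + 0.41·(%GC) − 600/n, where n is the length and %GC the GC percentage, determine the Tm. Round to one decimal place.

83.6°C

Length n = 39. G=13, T=14, A=5, C=7
G+C = 20, so %GC = 20/39 × 100 = 51.282%
Salt term: 16.6 × (-0.215) = -3.569
GC term: 0.41 × 51.282 = 21.026; length term: −600/39 = −15.385
Tm = 81.5 + (-3.569) + 21.026 − 15.385 = 83.572 → 83.6°C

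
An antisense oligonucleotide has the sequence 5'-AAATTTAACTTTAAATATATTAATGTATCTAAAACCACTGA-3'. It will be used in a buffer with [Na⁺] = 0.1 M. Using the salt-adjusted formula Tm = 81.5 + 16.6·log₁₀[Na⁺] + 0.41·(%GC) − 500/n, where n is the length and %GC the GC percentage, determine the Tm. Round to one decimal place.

Length n = 41. Counting bases: T=15, A=19, G=2, C=5
G+C = 7, so %GC = 7/41 × 100 = 17.073%
Salt term: 16.6 × (-1) = -16.6
GC term: 0.41 × 17.073 = 7; length term: −500/41 = −12.195
Tm = 81.5 + (-16.6) + 7 − 12.195 = 59.705 → 59.7°C

59.7°C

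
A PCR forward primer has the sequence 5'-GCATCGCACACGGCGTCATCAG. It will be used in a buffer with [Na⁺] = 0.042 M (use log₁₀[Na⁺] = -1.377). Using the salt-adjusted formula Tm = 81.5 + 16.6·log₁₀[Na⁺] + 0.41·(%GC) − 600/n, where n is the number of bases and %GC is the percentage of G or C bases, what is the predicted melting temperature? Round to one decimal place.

Length n = 22. Base counts: T=3, C=8, G=6, A=5
G+C = 14, so %GC = 14/22 × 100 = 63.636%
Salt term: 16.6 × (-1.377) = -22.858
GC term: 0.41 × 63.636 = 26.091; length term: −600/22 = −27.273
Tm = 81.5 + (-22.858) + 26.091 − 27.273 = 57.46 → 57.5°C

57.5°C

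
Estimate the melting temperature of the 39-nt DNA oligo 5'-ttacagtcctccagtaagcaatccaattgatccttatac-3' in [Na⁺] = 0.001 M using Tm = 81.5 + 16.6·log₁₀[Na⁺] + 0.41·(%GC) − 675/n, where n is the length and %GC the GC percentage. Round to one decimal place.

30.2°C

Length n = 39. G=4, T=12, A=12, C=11
G+C = 15, so %GC = 15/39 × 100 = 38.462%
Salt term: 16.6 × (-3) = -49.8
GC term: 0.41 × 38.462 = 15.769; length term: −675/39 = −17.308
Tm = 81.5 + (-49.8) + 15.769 − 17.308 = 30.161 → 30.2°C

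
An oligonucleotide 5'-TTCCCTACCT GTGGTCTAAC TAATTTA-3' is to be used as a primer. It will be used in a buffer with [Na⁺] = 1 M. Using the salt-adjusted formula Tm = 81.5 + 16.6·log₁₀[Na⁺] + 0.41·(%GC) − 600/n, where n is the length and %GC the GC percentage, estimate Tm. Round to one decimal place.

74.5°C

Length n = 27. A=6, T=11, G=3, C=7
G+C = 10, so %GC = 10/27 × 100 = 37.037%
Salt term: 16.6 × (0) = 0
GC term: 0.41 × 37.037 = 15.185; length term: −600/27 = −22.222
Tm = 81.5 + (0) + 15.185 − 22.222 = 74.463 → 74.5°C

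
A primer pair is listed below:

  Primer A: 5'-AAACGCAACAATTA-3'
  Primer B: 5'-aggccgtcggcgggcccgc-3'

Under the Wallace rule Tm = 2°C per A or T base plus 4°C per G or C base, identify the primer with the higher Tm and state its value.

Primer A: A+T=10, G+C=4 → Tm = 2(10)+4(4) = 36°C
Primer B: A+T=2, G+C=17 → Tm = 2(2)+4(17) = 72°C
36°C vs 72°C → primer B is higher.

Primer B, 72°C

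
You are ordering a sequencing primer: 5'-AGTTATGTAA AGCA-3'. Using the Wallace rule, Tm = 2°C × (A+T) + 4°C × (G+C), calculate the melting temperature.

Scanning the sequence gives G=3, C=1, T=4, A=6.
So N_AT = 10 and N_GC = 4.
Tm = 2×10 + 4×4 = 36°C

36°C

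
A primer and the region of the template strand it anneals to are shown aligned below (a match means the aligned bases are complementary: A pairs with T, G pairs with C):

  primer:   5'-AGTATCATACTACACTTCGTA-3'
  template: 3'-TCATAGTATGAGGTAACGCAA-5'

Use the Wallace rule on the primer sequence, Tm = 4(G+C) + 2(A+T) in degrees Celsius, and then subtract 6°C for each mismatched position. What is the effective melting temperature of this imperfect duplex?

32°C

Primer base counts: A=7, T=7, G=2, C=5 → A+T=14, G+C=7
Perfect-match Tm = 2(14) + 4(7) = 28 + 28 = 56°C
Mismatches (positions where the bases are not complementary): 4 (at positions 12, 15, 17, 21)
Effective Tm = 56 − 4×6 = 56 − 24 = 32°C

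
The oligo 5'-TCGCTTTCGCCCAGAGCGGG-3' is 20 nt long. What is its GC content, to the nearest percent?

70%

Counting bases: C=7, G=7, A=2, T=4
G+C = 7 + 7 = 14 out of 20 bases
%GC = 14/20 × 100 = 70% ≈ 70%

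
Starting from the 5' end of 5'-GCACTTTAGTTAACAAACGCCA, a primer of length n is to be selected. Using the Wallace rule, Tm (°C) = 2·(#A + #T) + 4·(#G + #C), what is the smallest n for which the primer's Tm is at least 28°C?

n = 10

First 9 bases: GCACTTTAG → Tm = 26°C (< 28°C)
First 10 bases: GCACTTTAGT → Tm = 28°C (≥ 28°C)
Each additional base adds 2°C (A/T) or 4°C (G/C), so Tm is non-decreasing in n; n = 10 is the first length to reach 28°C.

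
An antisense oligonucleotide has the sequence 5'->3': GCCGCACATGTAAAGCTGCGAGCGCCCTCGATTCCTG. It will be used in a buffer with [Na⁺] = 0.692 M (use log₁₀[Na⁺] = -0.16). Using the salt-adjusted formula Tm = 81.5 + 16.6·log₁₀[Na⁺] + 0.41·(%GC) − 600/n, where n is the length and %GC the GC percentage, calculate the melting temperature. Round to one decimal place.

Length n = 37. Counting bases: T=7, A=7, G=10, C=13
G+C = 23, so %GC = 23/37 × 100 = 62.162%
Salt term: 16.6 × (-0.16) = -2.656
GC term: 0.41 × 62.162 = 25.486; length term: −600/37 = −16.216
Tm = 81.5 + (-2.656) + 25.486 − 16.216 = 88.114 → 88.1°C

88.1°C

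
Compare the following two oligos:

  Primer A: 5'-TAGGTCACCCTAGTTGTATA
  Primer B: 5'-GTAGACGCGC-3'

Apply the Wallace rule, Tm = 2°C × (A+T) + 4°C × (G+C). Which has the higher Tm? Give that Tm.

Primer A: A+T=12, G+C=8 → Tm = 2(12)+4(8) = 56°C
Primer B: A+T=3, G+C=7 → Tm = 2(3)+4(7) = 34°C
56°C vs 34°C → primer A is higher.

Primer A, 56°C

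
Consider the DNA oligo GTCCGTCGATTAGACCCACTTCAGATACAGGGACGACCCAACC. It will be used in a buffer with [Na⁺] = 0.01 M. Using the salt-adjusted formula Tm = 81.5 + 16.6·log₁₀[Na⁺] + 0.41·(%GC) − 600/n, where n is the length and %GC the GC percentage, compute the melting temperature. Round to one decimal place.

57.2°C

Length n = 43. Counting bases: C=15, T=7, A=12, G=9
G+C = 24, so %GC = 24/43 × 100 = 55.814%
Salt term: 16.6 × (-2) = -33.2
GC term: 0.41 × 55.814 = 22.884; length term: −600/43 = −13.953
Tm = 81.5 + (-33.2) + 22.884 − 13.953 = 57.231 → 57.2°C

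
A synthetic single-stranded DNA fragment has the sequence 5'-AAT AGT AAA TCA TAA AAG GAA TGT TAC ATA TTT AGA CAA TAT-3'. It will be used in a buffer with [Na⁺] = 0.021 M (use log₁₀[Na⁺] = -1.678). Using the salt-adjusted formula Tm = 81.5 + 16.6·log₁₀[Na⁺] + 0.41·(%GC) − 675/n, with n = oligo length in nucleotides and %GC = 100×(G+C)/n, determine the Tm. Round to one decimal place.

Length n = 42. C=3, G=5, A=21, T=13
G+C = 8, so %GC = 8/42 × 100 = 19.048%
Salt term: 16.6 × (-1.678) = -27.855
GC term: 0.41 × 19.048 = 7.81; length term: −675/42 = −16.071
Tm = 81.5 + (-27.855) + 7.81 − 16.071 = 45.384 → 45.4°C

45.4°C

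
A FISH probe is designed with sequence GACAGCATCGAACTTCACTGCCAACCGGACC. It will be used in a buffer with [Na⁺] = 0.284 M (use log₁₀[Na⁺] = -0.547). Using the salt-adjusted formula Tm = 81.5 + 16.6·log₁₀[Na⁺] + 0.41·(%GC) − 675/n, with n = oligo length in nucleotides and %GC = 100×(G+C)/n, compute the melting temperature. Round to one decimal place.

74.5°C

Length n = 31. Scanning the sequence gives T=4, C=12, A=9, G=6.
G+C = 18, so %GC = 18/31 × 100 = 58.065%
Salt term: 16.6 × (-0.547) = -9.08
GC term: 0.41 × 58.065 = 23.807; length term: −675/31 = −21.774
Tm = 81.5 + (-9.08) + 23.807 − 21.774 = 74.453 → 74.5°C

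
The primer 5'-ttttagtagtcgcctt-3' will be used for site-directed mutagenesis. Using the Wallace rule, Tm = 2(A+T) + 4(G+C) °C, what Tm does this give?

A=2, T=8, C=3, G=3
A+T = 10, G+C = 6
Tm = 4·6 + 2·10 = 24 + 20 = 44°C

44°C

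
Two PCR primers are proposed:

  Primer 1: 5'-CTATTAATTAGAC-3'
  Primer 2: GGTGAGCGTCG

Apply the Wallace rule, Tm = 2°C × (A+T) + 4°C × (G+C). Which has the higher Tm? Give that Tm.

Primer 2, 38°C

Primer 1: A+T=10, G+C=3 → Tm = 2(10)+4(3) = 32°C
Primer 2: A+T=3, G+C=8 → Tm = 2(3)+4(8) = 38°C
32°C vs 38°C → primer 2 is higher.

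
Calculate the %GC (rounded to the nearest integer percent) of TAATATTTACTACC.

Scanning the sequence gives C=3, G=0, T=6, A=5.
G+C = 0 + 3 = 3 out of 14 bases
%GC = 3/14 × 100 = 21.43% ≈ 21%

21%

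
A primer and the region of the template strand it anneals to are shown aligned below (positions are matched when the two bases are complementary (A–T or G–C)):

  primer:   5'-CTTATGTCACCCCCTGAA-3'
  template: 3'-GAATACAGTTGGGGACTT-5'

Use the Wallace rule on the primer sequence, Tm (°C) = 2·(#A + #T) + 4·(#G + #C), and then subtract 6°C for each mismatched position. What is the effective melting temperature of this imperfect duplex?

Primer base counts: A=4, T=5, G=2, C=7 → A+T=9, G+C=9
Perfect-match Tm = 2(9) + 4(9) = 18 + 36 = 54°C
Mismatches (positions where the bases are not complementary): 1 (at position 10)
Effective Tm = 54 − 1×6 = 54 − 6 = 48°C

48°C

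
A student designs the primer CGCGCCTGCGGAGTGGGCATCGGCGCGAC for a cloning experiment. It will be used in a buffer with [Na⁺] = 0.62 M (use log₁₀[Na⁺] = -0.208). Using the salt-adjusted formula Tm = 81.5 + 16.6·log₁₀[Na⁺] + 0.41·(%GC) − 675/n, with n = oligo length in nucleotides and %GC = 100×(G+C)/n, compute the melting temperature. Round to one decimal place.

Length n = 29. Base counts: T=3, A=3, C=10, G=13
G+C = 23, so %GC = 23/29 × 100 = 79.31%
Salt term: 16.6 × (-0.208) = -3.453
GC term: 0.41 × 79.31 = 32.517; length term: −675/29 = −23.276
Tm = 81.5 + (-3.453) + 32.517 − 23.276 = 87.288 → 87.3°C

87.3°C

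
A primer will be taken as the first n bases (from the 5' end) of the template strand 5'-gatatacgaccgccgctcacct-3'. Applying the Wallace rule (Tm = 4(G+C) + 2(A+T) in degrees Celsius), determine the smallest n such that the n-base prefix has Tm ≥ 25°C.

First 9 bases: GATATACGA → Tm = 24°C (< 25°C)
First 10 bases: GATATACGAC → Tm = 28°C (≥ 25°C)
Since every base adds ≥2°C, Tm only increases with n, so the threshold is first crossed at n = 10.

n = 10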